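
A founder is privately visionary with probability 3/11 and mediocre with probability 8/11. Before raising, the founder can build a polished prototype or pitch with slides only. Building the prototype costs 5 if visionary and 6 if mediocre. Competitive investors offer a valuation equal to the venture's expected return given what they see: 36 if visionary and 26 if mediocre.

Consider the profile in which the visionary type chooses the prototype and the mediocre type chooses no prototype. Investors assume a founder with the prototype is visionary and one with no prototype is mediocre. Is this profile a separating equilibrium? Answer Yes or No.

No

Under these beliefs, the prototype earns valuation 36 and no prototype earns valuation 26.
visionary: the prototype nets 36 − 5 = 31; no prototype nets 26. visionary prefers the prototype.
mediocre: the prototype nets 36 − 6 = 30; no prototype nets 26. mediocre would deviate to the prototype.
mediocre has a profitable deviation, so the profile is not an equilibrium.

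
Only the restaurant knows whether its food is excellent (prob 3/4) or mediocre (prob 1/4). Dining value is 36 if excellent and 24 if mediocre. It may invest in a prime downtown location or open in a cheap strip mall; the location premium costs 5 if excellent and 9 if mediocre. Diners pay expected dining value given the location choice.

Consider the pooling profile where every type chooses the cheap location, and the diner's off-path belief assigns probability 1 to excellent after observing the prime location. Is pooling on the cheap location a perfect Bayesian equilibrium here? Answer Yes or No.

On path, the diner holds the prior and pays 3/4·36 + 1/4·24 = 33. Off path (the prime location), believing excellent, it pays 36.
excellent: the cheap location nets 33; the prime location nets 36 − 5 = 31. excellent stays.
mediocre: the cheap location nets 33; the prime location nets 36 − 9 = 27. mediocre stays.
No type deviates, so pooling is sustained.

Yes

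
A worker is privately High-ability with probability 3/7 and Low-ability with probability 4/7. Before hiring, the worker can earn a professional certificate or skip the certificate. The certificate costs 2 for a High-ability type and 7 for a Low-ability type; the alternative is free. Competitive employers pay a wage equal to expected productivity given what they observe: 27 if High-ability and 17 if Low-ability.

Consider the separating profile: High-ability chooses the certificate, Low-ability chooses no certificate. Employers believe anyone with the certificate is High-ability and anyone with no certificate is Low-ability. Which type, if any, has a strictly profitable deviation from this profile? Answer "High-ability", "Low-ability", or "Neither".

Low-ability

The certificate pays 27; no certificate pays 17.
High-ability: assigned the certificate, nets 27 − 2 = 25; deviating to no certificate nets 17.
Low-ability: assigned no certificate, nets 17; deviating to the certificate nets 27 − 7 = 20.
The Low-ability type gains 3 by deviating.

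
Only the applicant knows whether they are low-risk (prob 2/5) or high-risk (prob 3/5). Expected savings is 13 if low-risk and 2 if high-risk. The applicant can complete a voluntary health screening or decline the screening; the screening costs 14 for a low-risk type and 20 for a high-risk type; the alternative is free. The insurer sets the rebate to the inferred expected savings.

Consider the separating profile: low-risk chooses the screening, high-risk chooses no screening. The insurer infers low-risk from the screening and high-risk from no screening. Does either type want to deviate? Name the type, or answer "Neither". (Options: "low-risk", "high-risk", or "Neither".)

low-risk

The screening pays 13; no screening pays 2.
low-risk: assigned the screening, nets 13 − 14 = -1; deviating to no screening nets 2.
high-risk: assigned no screening, nets 2; deviating to the screening nets 13 − 20 = -7.
The low-risk type gains 3 by deviating.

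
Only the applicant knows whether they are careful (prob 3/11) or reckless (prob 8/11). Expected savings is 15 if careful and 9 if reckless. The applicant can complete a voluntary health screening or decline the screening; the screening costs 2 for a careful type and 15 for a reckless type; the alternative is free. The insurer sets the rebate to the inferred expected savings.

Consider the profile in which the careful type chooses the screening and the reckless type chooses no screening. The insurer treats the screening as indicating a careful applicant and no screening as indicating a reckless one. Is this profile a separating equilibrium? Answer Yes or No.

Yes

Under these beliefs, the screening earns rebate 15 and no screening earns rebate 9.
careful: the screening nets 15 − 2 = 13; no screening nets 9. careful prefers the screening.
reckless: the screening nets 15 − 15 = 0; no screening nets 9. reckless prefers no screening.
Neither type deviates, so the separating profile is an equilibrium.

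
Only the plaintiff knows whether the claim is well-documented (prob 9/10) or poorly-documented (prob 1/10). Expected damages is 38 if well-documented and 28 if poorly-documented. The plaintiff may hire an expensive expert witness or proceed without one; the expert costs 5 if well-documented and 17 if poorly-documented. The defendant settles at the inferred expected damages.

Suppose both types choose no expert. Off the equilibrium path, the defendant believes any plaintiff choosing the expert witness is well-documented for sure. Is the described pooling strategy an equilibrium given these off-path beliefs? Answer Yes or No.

Yes

On path, the defendant holds the prior and pays 9/10·38 + 1/10·28 = 37. Off path (the expert witness), believing well-documented, it pays 38.
well-documented: no expert nets 37; the expert witness nets 38 − 5 = 33. well-documented stays.
poorly-documented: no expert nets 37; the expert witness nets 38 − 17 = 21. poorly-documented stays.
No type deviates, so pooling is sustained.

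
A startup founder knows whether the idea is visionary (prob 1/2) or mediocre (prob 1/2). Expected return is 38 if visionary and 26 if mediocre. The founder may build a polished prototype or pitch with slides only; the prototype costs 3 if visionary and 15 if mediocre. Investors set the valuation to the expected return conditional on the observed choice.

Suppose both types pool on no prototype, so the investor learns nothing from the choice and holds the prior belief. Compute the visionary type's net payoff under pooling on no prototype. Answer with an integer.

32

Pooled valuation = 1/2·38 + 1/2·26 = 32.
visionary pays no cost for no prototype, so net payoff = 32.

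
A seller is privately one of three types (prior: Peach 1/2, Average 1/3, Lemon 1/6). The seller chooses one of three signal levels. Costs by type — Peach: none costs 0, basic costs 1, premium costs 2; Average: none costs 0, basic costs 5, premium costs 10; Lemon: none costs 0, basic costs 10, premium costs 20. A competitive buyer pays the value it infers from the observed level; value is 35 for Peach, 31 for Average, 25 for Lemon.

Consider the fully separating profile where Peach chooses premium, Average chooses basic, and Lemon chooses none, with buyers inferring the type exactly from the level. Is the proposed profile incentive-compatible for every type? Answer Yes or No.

Separating prices: premium → 35, basic → 31, none → 25.
Peach (assigned premium): none: 25 − 0 = 25; basic: 31 − 1 = 30; premium: 35 − 2 = 33. Peach stays.
Average (assigned basic): none: 25 − 0 = 25; basic: 31 − 5 = 26; premium: 35 − 10 = 25. Average stays.
Lemon (assigned none): none: 25 − 0 = 25; basic: 31 − 10 = 21; premium: 35 − 20 = 15. Lemon stays.
Every type prefers its assigned level; separation holds.

Yes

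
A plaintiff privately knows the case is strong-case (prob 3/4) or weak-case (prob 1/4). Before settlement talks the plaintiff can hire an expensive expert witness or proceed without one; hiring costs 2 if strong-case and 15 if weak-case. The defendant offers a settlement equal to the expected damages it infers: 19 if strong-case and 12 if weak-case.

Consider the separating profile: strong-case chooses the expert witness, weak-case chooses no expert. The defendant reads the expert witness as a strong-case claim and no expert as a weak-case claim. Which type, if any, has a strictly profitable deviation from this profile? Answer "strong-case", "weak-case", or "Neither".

Neither

The expert witness pays 19; no expert pays 12.
strong-case: assigned the expert witness, nets 19 − 2 = 17; deviating to no expert nets 12.
weak-case: assigned no expert, nets 12; deviating to the expert witness nets 19 − 15 = 4.
Both types strictly prefer their assigned action; no profitable deviation.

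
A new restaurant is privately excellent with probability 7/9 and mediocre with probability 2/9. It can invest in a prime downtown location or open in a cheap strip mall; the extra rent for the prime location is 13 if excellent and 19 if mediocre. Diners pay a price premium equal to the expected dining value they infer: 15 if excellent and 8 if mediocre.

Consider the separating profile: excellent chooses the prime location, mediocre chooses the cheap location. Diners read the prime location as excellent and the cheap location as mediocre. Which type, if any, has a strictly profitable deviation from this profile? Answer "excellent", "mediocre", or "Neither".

The prime location pays 15; the cheap location pays 8.
excellent: assigned the prime location, nets 15 − 13 = 2; deviating to the cheap location nets 8.
mediocre: assigned the cheap location, nets 8; deviating to the prime location nets 15 − 19 = -4.
The excellent type gains 6 by deviating.

excellent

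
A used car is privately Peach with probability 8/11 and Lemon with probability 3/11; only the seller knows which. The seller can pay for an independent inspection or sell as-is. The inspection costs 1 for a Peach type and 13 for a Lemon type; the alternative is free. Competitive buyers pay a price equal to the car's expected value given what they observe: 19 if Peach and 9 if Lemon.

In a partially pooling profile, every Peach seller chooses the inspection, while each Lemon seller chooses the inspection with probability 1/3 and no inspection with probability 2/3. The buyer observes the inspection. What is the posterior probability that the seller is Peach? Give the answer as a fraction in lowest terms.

8/9

P(the inspection) = (8/11)·1 + (3/11)·(1/3) = 9/11.
By Bayes' rule, P(Peach | the inspection) = (8/11) / (9/11) = 8/9.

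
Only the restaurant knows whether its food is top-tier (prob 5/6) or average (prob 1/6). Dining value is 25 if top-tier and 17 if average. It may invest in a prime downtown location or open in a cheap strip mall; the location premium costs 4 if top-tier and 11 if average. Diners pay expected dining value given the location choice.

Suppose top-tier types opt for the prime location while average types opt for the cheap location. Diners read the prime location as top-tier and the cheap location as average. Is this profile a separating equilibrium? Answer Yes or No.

Yes

Under these beliefs, the prime location earns price premium 25 and the cheap location earns price premium 17.
top-tier: the prime location nets 25 − 4 = 21; the cheap location nets 17. top-tier prefers the prime location.
average: the prime location nets 25 − 11 = 14; the cheap location nets 17. average prefers the cheap location.
Neither type deviates, so the separating profile is an equilibrium.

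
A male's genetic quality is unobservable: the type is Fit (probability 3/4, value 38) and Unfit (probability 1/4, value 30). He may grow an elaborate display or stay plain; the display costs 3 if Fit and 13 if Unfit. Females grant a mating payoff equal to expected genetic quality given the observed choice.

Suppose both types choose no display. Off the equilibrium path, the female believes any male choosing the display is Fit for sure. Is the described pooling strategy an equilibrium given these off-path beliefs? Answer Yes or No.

Yes

On path, the female holds the prior and pays 3/4·38 + 1/4·30 = 36. Off path (the display), believing Fit, it pays 38.
Fit: no display nets 36; the display nets 38 − 3 = 35. Fit stays.
Unfit: no display nets 36; the display nets 38 − 13 = 25. Unfit stays.
No type deviates, so pooling is sustained.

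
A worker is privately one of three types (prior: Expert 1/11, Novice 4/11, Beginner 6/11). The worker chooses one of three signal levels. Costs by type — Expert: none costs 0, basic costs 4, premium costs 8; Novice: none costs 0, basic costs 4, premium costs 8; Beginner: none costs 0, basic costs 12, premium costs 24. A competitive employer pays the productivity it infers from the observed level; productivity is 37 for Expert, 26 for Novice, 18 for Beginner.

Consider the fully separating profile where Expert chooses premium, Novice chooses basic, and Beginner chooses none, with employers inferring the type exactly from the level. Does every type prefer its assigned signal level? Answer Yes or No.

No

Separating wages: premium → 37, basic → 26, none → 18.
Expert (assigned premium): none: 18 − 0 = 18; basic: 26 − 4 = 22; premium: 37 − 8 = 29. Expert stays.
Novice (assigned basic): none: 18 − 0 = 18; basic: 26 − 4 = 22; premium: 37 − 8 = 29. Novice prefers premium.
Beginner (assigned none): none: 18 − 0 = 18; basic: 26 − 12 = 14; premium: 37 − 24 = 13. Beginner stays.
At least one type deviates; the separating profile fails.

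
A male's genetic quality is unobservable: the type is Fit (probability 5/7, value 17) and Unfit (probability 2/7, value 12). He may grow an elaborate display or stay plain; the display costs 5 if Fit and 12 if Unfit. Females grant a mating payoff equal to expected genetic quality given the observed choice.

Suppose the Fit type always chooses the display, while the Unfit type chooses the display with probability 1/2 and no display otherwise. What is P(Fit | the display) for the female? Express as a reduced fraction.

P(the display) = (5/7)·1 + (2/7)·(1/2) = 6/7.
By Bayes' rule, P(Fit | the display) = (5/7) / (6/7) = 5/6.

5/6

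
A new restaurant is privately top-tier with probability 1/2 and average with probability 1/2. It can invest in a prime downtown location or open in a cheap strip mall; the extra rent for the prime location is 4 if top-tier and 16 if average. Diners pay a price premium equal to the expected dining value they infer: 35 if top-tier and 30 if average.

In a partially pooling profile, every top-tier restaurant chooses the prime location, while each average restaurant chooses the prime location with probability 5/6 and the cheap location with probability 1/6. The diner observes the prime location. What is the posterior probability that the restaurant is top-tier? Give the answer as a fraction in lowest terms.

6/11

P(the prime location) = (1/2)·1 + (1/2)·(5/6) = 11/12.
By Bayes' rule, P(top-tier | the prime location) = (1/2) / (11/12) = 6/11.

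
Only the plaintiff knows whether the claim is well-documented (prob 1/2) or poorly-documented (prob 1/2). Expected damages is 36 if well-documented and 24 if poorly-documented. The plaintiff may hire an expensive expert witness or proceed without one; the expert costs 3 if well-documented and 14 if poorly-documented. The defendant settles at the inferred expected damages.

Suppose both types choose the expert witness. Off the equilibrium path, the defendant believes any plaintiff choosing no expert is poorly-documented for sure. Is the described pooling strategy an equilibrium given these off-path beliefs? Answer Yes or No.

No

On path, the defendant holds the prior and pays 1/2·36 + 1/2·24 = 30. Off path (no expert), believing poorly-documented, it pays 24.
well-documented: the expert witness nets 30 − 3 = 27; no expert nets 24. well-documented stays.
poorly-documented: the expert witness nets 30 − 14 = 16; no expert nets 24. poorly-documented would deviate.
A type deviates, so pooling fails.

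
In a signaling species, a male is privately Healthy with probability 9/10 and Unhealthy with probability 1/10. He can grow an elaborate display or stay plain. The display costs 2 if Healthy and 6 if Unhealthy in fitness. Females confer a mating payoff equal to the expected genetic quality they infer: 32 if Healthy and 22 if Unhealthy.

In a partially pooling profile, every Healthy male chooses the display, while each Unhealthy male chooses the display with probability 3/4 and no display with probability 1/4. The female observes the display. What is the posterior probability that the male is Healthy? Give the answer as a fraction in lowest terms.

P(the display) = (9/10)·1 + (1/10)·(3/4) = 39/40.
By Bayes' rule, P(Healthy | the display) = (9/10) / (39/40) = 12/13.

12/13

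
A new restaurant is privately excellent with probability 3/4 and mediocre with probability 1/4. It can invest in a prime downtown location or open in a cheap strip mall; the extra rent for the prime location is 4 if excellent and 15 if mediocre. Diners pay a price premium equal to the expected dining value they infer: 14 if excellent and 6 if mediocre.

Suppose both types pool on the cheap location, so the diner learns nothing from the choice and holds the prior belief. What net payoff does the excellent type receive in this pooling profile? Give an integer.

Pooled price premium = 3/4·14 + 1/4·6 = 12.
excellent pays no cost for the cheap location, so net payoff = 12.

12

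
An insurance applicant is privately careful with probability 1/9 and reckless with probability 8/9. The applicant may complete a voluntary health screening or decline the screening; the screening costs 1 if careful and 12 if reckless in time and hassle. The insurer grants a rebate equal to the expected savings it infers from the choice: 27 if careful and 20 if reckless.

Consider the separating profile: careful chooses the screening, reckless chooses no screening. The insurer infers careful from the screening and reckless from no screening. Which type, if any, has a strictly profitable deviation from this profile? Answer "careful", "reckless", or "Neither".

Neither

The screening pays 27; no screening pays 20.
careful: assigned the screening, nets 27 − 1 = 26; deviating to no screening nets 20.
reckless: assigned no screening, nets 20; deviating to the screening nets 27 − 12 = 15.
Both types strictly prefer their assigned action; no profitable deviation.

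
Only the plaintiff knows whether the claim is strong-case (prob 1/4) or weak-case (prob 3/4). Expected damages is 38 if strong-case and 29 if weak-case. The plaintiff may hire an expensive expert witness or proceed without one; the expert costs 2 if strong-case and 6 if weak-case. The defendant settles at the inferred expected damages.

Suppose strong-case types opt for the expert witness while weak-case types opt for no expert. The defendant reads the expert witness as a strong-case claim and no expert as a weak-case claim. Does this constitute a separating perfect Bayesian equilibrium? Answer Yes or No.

No

Under these beliefs, the expert witness earns settlement 38 and no expert earns settlement 29.
strong-case: the expert witness nets 38 − 2 = 36; no expert nets 29. strong-case prefers the expert witness.
weak-case: the expert witness nets 38 − 6 = 32; no expert nets 29. weak-case would deviate to the expert witness.
weak-case has a profitable deviation, so the profile is not an equilibrium.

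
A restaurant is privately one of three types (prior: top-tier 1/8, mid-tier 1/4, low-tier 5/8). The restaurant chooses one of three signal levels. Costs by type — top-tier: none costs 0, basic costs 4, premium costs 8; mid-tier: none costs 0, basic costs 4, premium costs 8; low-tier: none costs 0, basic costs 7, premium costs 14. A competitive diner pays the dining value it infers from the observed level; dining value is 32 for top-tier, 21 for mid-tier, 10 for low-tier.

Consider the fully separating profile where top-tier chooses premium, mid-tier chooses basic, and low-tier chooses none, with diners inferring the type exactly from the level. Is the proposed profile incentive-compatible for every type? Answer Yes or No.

No

Separating price premiums: premium → 32, basic → 21, none → 10.
top-tier (assigned premium): none: 10 − 0 = 10; basic: 21 − 4 = 17; premium: 32 − 8 = 24. top-tier stays.
mid-tier (assigned basic): none: 10 − 0 = 10; basic: 21 − 4 = 17; premium: 32 − 8 = 24. mid-tier prefers premium.
low-tier (assigned none): none: 10 − 0 = 10; basic: 21 − 7 = 14; premium: 32 − 14 = 18. low-tier prefers premium.
At least one type deviates; the separating profile fails.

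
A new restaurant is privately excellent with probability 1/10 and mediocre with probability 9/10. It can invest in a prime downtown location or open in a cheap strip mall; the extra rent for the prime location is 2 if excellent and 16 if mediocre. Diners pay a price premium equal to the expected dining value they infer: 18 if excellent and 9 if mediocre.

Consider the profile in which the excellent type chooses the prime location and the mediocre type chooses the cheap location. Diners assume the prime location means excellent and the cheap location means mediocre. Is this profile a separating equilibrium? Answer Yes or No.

Yes

Under these beliefs, the prime location earns price premium 18 and the cheap location earns price premium 9.
excellent: the prime location nets 18 − 2 = 16; the cheap location nets 9. excellent prefers the prime location.
mediocre: the prime location nets 18 − 16 = 2; the cheap location nets 9. mediocre prefers the cheap location.
Neither type deviates, so the separating profile is an equilibrium.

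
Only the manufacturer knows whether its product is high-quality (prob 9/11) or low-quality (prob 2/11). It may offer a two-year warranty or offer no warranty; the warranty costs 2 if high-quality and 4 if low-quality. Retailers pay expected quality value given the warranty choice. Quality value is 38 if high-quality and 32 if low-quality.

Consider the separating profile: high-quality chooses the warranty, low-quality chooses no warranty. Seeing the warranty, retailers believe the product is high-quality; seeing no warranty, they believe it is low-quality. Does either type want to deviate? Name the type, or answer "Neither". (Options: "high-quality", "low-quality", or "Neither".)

The warranty pays 38; no warranty pays 32.
high-quality: assigned the warranty, nets 38 − 2 = 36; deviating to no warranty nets 32.
low-quality: assigned no warranty, nets 32; deviating to the warranty nets 38 − 4 = 34.
The low-quality type gains 2 by deviating.

low-quality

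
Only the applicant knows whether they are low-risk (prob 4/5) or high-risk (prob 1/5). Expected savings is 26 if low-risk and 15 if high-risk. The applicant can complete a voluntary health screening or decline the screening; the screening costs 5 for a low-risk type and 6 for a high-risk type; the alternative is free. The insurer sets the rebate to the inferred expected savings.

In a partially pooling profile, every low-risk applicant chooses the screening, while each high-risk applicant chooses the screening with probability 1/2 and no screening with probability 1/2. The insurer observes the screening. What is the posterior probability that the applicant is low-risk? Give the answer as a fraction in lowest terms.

8/9

P(the screening) = (4/5)·1 + (1/5)·(1/2) = 9/10.
By Bayes' rule, P(low-risk | the screening) = (4/5) / (9/10) = 8/9.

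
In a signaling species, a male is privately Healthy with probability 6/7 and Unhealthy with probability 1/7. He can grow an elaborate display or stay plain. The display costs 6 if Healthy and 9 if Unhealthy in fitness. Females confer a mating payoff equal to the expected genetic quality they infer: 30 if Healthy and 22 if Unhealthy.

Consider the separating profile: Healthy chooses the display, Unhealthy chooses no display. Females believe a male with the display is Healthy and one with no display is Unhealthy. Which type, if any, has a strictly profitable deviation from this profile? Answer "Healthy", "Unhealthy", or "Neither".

The display pays 30; no display pays 22.
Healthy: assigned the display, nets 30 − 6 = 24; deviating to no display nets 22.
Unhealthy: assigned no display, nets 22; deviating to the display nets 30 − 9 = 21.
Both types strictly prefer their assigned action; no profitable deviation.

Neither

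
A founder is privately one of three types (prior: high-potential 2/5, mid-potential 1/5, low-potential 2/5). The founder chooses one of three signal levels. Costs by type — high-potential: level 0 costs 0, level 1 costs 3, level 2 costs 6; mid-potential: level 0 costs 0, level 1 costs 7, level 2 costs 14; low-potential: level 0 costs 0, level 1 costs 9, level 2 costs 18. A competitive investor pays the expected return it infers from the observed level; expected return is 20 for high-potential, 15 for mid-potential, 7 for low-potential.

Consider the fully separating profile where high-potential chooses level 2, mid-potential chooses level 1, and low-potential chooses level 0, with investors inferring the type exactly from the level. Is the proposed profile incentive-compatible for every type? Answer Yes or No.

Yes

Separating valuations: level 2 → 20, level 1 → 15, level 0 → 7.
high-potential (assigned level 2): level 0: 7 − 0 = 7; level 1: 15 − 3 = 12; level 2: 20 − 6 = 14. high-potential stays.
mid-potential (assigned level 1): level 0: 7 − 0 = 7; level 1: 15 − 7 = 8; level 2: 20 − 14 = 6. mid-potential stays.
low-potential (assigned level 0): level 0: 7 − 0 = 7; level 1: 15 − 9 = 6; level 2: 20 − 18 = 2. low-potential stays.
Every type prefers its assigned level; separation holds.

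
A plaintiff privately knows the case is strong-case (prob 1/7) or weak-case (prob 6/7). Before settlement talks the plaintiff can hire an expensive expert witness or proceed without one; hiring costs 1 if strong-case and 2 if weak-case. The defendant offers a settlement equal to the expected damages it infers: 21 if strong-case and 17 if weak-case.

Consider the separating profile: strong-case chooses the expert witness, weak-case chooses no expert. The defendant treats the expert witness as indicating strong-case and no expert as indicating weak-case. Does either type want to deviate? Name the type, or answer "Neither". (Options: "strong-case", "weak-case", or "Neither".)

weak-case

The expert witness pays 21; no expert pays 17.
strong-case: assigned the expert witness, nets 21 − 1 = 20; deviating to no expert nets 17.
weak-case: assigned no expert, nets 17; deviating to the expert witness nets 21 − 2 = 19.
The weak-case type gains 2 by deviating.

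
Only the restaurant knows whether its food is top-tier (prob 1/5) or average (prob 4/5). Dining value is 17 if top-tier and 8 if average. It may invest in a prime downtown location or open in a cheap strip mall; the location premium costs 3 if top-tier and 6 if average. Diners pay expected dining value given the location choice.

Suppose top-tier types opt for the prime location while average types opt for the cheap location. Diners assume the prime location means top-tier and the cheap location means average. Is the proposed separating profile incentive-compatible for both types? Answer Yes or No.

No

Under these beliefs, the prime location earns price premium 17 and the cheap location earns price premium 8.
top-tier: the prime location nets 17 − 3 = 14; the cheap location nets 8. top-tier prefers the prime location.
average: the prime location nets 17 − 6 = 11; the cheap location nets 8. average would deviate to the prime location.
average has a profitable deviation, so the profile is not an equilibrium.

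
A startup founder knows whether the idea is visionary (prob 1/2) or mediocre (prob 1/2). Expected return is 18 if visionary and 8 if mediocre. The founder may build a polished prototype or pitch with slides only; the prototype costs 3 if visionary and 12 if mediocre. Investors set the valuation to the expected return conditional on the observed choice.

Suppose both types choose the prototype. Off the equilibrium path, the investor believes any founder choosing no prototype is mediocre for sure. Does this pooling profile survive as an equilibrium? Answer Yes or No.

No

On path, the investor holds the prior and pays 1/2·18 + 1/2·8 = 13. Off path (no prototype), believing mediocre, it pays 8.
visionary: the prototype nets 13 − 3 = 10; no prototype nets 8. visionary stays.
mediocre: the prototype nets 13 − 12 = 1; no prototype nets 8. mediocre would deviate.
A type deviates, so pooling fails.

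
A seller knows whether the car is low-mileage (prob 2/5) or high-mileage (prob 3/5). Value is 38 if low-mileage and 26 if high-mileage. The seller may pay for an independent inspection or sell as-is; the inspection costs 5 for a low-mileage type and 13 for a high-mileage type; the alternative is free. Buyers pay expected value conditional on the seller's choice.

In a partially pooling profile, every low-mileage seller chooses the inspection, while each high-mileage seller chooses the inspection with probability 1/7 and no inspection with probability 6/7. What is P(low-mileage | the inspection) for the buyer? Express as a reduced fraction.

P(the inspection) = (2/5)·1 + (3/5)·(1/7) = 17/35.
By Bayes' rule, P(low-mileage | the inspection) = (2/5) / (17/35) = 14/17.

14/17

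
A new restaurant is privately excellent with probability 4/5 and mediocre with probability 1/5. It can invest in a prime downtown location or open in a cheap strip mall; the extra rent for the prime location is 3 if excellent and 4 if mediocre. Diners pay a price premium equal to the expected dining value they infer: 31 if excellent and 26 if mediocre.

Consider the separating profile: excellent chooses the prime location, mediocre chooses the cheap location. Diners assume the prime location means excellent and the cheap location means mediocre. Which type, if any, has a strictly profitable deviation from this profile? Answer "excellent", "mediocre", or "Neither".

The prime location pays 31; the cheap location pays 26.
excellent: assigned the prime location, nets 31 − 3 = 28; deviating to the cheap location nets 26.
mediocre: assigned the cheap location, nets 26; deviating to the prime location nets 31 − 4 = 27.
The mediocre type gains 1 by deviating.

mediocre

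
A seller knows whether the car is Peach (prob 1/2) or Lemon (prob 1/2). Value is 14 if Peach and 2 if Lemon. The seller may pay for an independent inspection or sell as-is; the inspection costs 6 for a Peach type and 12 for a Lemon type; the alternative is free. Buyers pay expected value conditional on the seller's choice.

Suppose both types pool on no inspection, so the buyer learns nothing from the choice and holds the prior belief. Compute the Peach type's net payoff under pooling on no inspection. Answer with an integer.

8

Pooled price = 1/2·14 + 1/2·2 = 8.
Peach pays no cost for no inspection, so net payoff = 8.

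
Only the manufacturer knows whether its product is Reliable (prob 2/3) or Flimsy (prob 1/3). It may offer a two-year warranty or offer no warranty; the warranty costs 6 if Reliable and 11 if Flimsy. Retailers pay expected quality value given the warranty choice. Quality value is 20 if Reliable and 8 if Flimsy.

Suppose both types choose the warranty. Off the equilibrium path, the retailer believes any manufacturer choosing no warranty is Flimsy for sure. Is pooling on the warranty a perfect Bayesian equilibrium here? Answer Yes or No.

No

On path, the retailer holds the prior and pays 2/3·20 + 1/3·8 = 16. Off path (no warranty), believing Flimsy, it pays 8.
Reliable: the warranty nets 16 − 6 = 10; no warranty nets 8. Reliable stays.
Flimsy: the warranty nets 16 − 11 = 5; no warranty nets 8. Flimsy would deviate.
A type deviates, so pooling fails.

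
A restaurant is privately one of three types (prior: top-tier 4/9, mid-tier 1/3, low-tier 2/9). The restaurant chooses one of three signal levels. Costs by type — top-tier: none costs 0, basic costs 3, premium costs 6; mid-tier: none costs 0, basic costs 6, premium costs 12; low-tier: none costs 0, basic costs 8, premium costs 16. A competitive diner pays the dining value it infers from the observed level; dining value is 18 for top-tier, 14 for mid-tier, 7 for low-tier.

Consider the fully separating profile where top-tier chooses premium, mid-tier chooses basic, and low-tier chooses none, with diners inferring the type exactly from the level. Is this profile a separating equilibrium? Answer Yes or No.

Yes

Separating price premiums: premium → 18, basic → 14, none → 7.
top-tier (assigned premium): none: 7 − 0 = 7; basic: 14 − 3 = 11; premium: 18 − 6 = 12. top-tier stays.
mid-tier (assigned basic): none: 7 − 0 = 7; basic: 14 − 6 = 8; premium: 18 − 12 = 6. mid-tier stays.
low-tier (assigned none): none: 7 − 0 = 7; basic: 14 − 8 = 6; premium: 18 − 16 = 2. low-tier stays.
Every type prefers its assigned level; separation holds.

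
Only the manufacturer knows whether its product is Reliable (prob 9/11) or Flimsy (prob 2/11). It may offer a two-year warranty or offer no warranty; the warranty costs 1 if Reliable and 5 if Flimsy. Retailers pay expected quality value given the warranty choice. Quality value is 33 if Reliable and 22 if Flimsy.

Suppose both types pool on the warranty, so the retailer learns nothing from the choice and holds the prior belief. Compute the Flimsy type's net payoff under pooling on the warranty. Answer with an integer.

Pooled price = 9/11·33 + 2/11·22 = 31.
Flimsy pays cost 5 for the warranty, so net payoff = 31 − 5 = 26.

26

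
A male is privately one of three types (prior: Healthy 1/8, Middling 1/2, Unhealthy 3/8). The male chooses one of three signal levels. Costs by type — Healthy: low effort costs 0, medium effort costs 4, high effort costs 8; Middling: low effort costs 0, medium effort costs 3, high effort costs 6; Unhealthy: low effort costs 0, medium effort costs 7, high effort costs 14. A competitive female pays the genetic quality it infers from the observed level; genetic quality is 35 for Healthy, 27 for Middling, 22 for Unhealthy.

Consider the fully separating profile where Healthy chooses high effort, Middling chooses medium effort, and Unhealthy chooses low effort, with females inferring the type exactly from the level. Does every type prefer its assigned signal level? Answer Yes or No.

No

Separating mating payoffs: high effort → 35, medium effort → 27, low effort → 22.
Healthy (assigned high effort): low effort: 22 − 0 = 22; medium effort: 27 − 4 = 23; high effort: 35 − 8 = 27. Healthy stays.
Middling (assigned medium effort): low effort: 22 − 0 = 22; medium effort: 27 − 3 = 24; high effort: 35 − 6 = 29. Middling prefers high effort.
Unhealthy (assigned low effort): low effort: 22 − 0 = 22; medium effort: 27 − 7 = 20; high effort: 35 − 14 = 21. Unhealthy stays.
At least one type deviates; the separating profile fails.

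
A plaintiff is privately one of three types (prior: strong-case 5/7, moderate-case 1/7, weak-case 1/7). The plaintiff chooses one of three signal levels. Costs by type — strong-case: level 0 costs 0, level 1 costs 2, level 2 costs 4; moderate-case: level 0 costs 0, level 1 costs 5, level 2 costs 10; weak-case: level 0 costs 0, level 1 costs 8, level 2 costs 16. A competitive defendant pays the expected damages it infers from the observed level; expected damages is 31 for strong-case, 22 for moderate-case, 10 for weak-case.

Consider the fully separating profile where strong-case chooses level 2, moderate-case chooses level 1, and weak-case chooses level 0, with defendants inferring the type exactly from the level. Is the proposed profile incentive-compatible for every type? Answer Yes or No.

No

Separating settlements: level 2 → 31, level 1 → 22, level 0 → 10.
strong-case (assigned level 2): level 0: 10 − 0 = 10; level 1: 22 − 2 = 20; level 2: 31 − 4 = 27. strong-case stays.
moderate-case (assigned level 1): level 0: 10 − 0 = 10; level 1: 22 − 5 = 17; level 2: 31 − 10 = 21. moderate-case prefers level 2.
weak-case (assigned level 0): level 0: 10 − 0 = 10; level 1: 22 − 8 = 14; level 2: 31 − 16 = 15. weak-case prefers level 2.
At least one type deviates; the separating profile fails.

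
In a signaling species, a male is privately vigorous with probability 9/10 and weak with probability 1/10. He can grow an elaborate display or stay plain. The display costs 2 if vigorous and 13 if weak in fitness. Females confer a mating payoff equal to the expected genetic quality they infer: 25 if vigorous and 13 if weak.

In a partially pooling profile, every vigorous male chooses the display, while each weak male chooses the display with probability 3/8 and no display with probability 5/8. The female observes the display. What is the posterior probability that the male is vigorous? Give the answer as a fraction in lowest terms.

P(the display) = (9/10)·1 + (1/10)·(3/8) = 15/16.
By Bayes' rule, P(vigorous | the display) = (9/10) / (15/16) = 24/25.

24/25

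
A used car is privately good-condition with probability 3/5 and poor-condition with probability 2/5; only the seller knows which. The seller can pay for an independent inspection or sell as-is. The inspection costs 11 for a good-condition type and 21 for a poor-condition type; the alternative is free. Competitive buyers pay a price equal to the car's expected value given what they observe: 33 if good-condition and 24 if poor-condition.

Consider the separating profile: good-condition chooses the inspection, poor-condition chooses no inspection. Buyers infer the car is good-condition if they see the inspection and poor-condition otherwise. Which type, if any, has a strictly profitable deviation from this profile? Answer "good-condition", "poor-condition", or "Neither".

good-condition

The inspection pays 33; no inspection pays 24.
good-condition: assigned the inspection, nets 33 − 11 = 22; deviating to no inspection nets 24.
poor-condition: assigned no inspection, nets 24; deviating to the inspection nets 33 − 21 = 12.
The good-condition type gains 2 by deviating.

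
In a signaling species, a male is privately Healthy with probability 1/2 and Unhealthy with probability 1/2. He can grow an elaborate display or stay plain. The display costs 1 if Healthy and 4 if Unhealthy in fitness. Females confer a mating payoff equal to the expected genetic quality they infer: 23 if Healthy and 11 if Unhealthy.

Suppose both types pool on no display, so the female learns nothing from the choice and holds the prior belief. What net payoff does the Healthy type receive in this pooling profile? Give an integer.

17

Pooled mating payoff = 1/2·23 + 1/2·11 = 17.
Healthy pays no cost for no display, so net payoff = 17.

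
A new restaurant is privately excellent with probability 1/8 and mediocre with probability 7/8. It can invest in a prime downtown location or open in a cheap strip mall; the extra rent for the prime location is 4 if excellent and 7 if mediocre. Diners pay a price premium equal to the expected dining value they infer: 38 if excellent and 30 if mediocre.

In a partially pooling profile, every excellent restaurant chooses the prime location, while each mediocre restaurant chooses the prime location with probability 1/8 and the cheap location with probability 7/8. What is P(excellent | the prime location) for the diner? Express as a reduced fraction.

P(the prime location) = (1/8)·1 + (7/8)·(1/8) = 15/64.
By Bayes' rule, P(excellent | the prime location) = (1/8) / (15/64) = 8/15.

8/15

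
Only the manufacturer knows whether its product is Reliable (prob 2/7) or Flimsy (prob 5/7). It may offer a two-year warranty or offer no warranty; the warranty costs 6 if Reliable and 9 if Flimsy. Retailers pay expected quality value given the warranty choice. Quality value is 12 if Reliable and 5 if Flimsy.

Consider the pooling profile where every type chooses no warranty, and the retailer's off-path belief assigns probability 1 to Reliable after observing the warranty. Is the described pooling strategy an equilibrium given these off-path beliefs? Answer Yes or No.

On path, the retailer holds the prior and pays 2/7·12 + 5/7·5 = 7. Off path (the warranty), believing Reliable, it pays 12.
Reliable: no warranty nets 7; the warranty nets 12 − 6 = 6. Reliable stays.
Flimsy: no warranty nets 7; the warranty nets 12 − 9 = 3. Flimsy stays.
No type deviates, so pooling is sustained.

Yes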